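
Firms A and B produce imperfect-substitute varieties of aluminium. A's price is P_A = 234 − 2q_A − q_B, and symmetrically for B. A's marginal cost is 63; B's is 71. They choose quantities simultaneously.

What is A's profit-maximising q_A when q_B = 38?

Firm A's profit: π = q_A(234 − 2q_A − q_B) − 63q_A.
∂π/∂q_A = 171 − 4q_A − q_B = 0 ⇒ q_A = 42.75 − 0.25q_B.
At q_B = 38: q_A = 42.75 − 0.25·38 = 33.25.

33.25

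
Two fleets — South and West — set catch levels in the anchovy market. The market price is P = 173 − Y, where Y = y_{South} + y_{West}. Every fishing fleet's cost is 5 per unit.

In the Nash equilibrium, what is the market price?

Fishing fleet South's profit: π = y_{South}(173 − (y_{South} + y_{West})) − 5y_{South}.
∂π/∂y_{South} = 168 − 2y_{South} − y_{West} = 0, so y_{South} = 84 − 0.5y_{West}.
The game is symmetric, so in equilibrium y_{West} = y_{South}: the reaction function gives 1.5y_{South} = 84, hence y_{South} = 56.
Equilibrium price: P = 173 − 112 = 61.

61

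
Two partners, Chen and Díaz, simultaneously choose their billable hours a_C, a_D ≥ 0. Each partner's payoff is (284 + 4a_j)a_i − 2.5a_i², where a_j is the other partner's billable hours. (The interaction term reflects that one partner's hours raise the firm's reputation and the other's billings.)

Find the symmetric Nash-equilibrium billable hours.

284

Chen's payoff is (284 + 4a_D)a_C − 2.5a_C².
∂π/∂a_C = 284 + 4a_D − 5a_C = 0, so a_C = 56.8 + 0.8a_D.
Setting a_C = a_D in the reaction function: a_C = 56.8 + 0.8a_C, so a_C = 56.8 / 0.2 = 284.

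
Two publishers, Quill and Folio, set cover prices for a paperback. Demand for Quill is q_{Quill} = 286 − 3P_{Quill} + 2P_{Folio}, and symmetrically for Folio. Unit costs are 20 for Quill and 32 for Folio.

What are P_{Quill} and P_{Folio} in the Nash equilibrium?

Quill's profit: π = (P_{Quill} − 20)(286 − 3P_{Quill} + 2P_{Folio}).
∂π/∂P_{Quill} = 346 − 6P_{Quill} + 2P_{Folio} = 0 ⇒ P_{Quill} = 173/3 + (1/3)P_{Folio}.
Similarly P_{Folio} = 191/3 + (1/3)P_{Quill}.
Solving the two reaction functions simultaneously: (1 − (1/3)(1/3))P_{Quill} = 173/3 + (1/3)·(191/3), so (8/9)P_{Quill} = 710/9 and P_{Quill} = 88.75.
Then P_{Folio} = 191/3 + (1/3)·88.75 = 93.25.

88.75, 93.25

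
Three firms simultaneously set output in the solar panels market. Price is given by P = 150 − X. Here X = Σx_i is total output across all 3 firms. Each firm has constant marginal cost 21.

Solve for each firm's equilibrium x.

A representative firm's profit is π_i = x_i(150 − X) − 21x_i, with X = x_i + Σ_{j≠i} x_j.
First-order condition: 129 − 2x_i − Σ_{j≠i} x_j = 0.
In a symmetric equilibrium every firm chooses the same x, so Σ_{j≠i} x_j = 2x. The condition becomes 129 − 4x = 0, giving x = 129/4 = 32.25.

32.25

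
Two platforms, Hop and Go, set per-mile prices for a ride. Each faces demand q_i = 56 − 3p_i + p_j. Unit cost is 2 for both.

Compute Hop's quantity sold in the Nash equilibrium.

Hop's profit: π = (p_{Hop} − 2)(56 − 3p_{Hop} + p_{Go}).
∂π/∂p_{Hop} = 62 − 6p_{Hop} + p_{Go} = 0 ⇒ p_{Hop} = 31/3 + (1/6)p_{Go}.
By symmetry p_{Go} = p_{Hop}; substituting into the reaction function, (5/6)p_{Hop} = 31/3 and p_{Hop} = 12.4.
q_{Hop} = 56 − 3·12.4 + 12.4 = 31.2.

31.2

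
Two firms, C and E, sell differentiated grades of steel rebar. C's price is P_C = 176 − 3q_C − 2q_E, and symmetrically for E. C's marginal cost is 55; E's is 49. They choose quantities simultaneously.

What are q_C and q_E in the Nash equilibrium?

Firm C's profit: π = q_C(176 − 3q_C − 2q_E) − 55q_C.
∂π/∂q_C = 121 − 6q_C − 2q_E = 0 ⇒ q_C = 121/6 − (1/3)q_E.
Similarly q_E = 127/6 − (1/3)q_C.
Substituting the second reaction function into the first: q_C = 121/6 − (1/3)(127/6 − (1/3)q_C), which gives (8/9)q_C = 118/9 ⇒ q_C = 14.75.
Then q_E = 127/6 − (1/3)·14.75 = 16.25.

14.75, 16.25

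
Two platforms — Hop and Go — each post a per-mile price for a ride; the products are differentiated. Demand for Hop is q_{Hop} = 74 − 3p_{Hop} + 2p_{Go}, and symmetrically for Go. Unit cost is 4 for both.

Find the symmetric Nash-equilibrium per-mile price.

21.5

Hop's profit: π = (p_{Hop} − 4)(74 − 3p_{Hop} + 2p_{Go}).
∂π/∂p_{Hop} = 86 − 6p_{Hop} + 2p_{Go} = 0 ⇒ p_{Hop} = 43/3 + (1/3)p_{Go}.
The game is symmetric, so in equilibrium p_{Go} = p_{Hop}: the reaction function gives (2/3)p_{Hop} = 43/3, hence p_{Hop} = 21.5.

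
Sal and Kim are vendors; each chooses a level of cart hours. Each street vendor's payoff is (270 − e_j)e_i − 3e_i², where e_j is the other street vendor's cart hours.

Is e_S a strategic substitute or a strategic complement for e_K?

Sal's payoff is (270 − e_K)e_S − 3e_S².
∂π/∂e_S = 270 − e_K − 6e_S = 0, so e_S = 45 − (1/6)e_K.
The best-response slope de_S/de_K = −1/6 < 0: the reaction function is downward-sloping, so the choices are strategic substitutes.

strategic substitutes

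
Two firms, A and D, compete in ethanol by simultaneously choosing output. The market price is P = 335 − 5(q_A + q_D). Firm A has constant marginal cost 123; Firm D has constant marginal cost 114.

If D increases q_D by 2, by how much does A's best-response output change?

Firm A's profit: π = q_A(335 − 5(q_A + q_D)) − 123q_A.
∂π/∂q_A = 212 − 10q_A − 5q_D = 0, so q_A = 21.2 − 0.5q_D.
The reaction-function slope is −0.5, so a 2-unit rise in q_D moves q_A by −0.5 × 2 = −1. A's best response falls — the actions are strategic substitutes.

-1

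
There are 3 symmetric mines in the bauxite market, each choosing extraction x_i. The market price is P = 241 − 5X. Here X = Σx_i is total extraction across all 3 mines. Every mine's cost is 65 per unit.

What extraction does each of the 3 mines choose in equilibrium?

8.8

A representative mine's profit is π_i = x_i(241 − 5X) − 65x_i, with X = x_i + Σ_{j≠i} x_j.
First-order condition: 176 − 10x_i − 5Σ_{j≠i} x_j = 0.
In a symmetric equilibrium every mine chooses the same x, so Σ_{j≠i} x_j = 2x. The condition becomes 176 − 20x = 0, giving x = 176/20 = 8.8.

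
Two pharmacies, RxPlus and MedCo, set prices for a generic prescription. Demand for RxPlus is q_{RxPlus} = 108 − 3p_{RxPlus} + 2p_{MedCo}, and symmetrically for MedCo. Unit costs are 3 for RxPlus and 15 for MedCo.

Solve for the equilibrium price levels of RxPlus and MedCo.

31.5, 36

RxPlus's profit: π = (p_{RxPlus} − 3)(108 − 3p_{RxPlus} + 2p_{MedCo}).
∂π/∂p_{RxPlus} = 117 − 6p_{RxPlus} + 2p_{MedCo} = 0 ⇒ p_{RxPlus} = 19.5 + (1/3)p_{MedCo}.
Similarly p_{MedCo} = 25.5 + (1/3)p_{RxPlus}.
Plugging p_{MedCo} into RxPlus's best response: p_{RxPlus} = 19.5 + (1/3)(25.5 + (1/3)p_{RxPlus}) ⇒ (8/9)p_{RxPlus} = 28, so p_{RxPlus} = 31.5.
Then p_{MedCo} = 25.5 + (1/3)·31.5 = 36.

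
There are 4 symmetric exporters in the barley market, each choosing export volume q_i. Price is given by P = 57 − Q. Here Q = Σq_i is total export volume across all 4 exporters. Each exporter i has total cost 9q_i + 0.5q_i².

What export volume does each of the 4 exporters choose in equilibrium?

8

A representative exporter's profit is π_i = q_i(57 − Q) − 9q_i − 0.5q_i², with Q = q_i + Σ_{j≠i} q_j.
First-order condition: 48 − 3q_i − Σ_{j≠i} q_j = 0.
Imposing symmetry (q_j = q for all j) turns Σ_{j≠i} q_j into 3q, so 48 = 6q and q = 8.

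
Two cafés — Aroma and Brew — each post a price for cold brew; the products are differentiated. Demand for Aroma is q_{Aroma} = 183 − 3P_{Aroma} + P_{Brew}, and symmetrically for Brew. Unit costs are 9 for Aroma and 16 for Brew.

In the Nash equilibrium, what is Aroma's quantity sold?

Aroma's profit: π = (P_{Aroma} − 9)(183 − 3P_{Aroma} + P_{Brew}).
∂π/∂P_{Aroma} = 210 − 6P_{Aroma} + P_{Brew} = 0 ⇒ P_{Aroma} = 35 + (1/6)P_{Brew}.
Similarly P_{Brew} = 38.5 + (1/6)P_{Aroma}.
Plugging P_{Brew} into Aroma's best response: P_{Aroma} = 35 + (1/6)(38.5 + (1/6)P_{Aroma}) ⇒ (35/36)P_{Aroma} = 497/12, so P_{Aroma} = 42.6.
Then P_{Brew} = 38.5 + (1/6)·42.6 = 45.6.
q_{Aroma} = 183 − 3·42.6 + 45.6 = 100.8.

100.8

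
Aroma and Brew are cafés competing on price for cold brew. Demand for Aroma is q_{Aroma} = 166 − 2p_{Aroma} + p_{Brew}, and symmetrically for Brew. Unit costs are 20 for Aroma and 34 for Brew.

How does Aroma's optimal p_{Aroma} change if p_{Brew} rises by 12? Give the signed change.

3

Aroma's profit: π = (p_{Aroma} − 20)(166 − 2p_{Aroma} + p_{Brew}).
∂π/∂p_{Aroma} = 206 − 4p_{Aroma} + p_{Brew} = 0 ⇒ p_{Aroma} = 51.5 + 0.25p_{Brew}.
The reaction-function slope is 0.25, so a 12-unit rise in p_{Brew} moves p_{Aroma} by 0.25 × 12 = 3. Aroma's best response rises — the actions are strategic complements.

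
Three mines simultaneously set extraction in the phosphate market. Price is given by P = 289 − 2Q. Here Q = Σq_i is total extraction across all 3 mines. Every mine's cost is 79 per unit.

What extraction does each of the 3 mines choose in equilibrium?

26.25

A representative mine's profit is π_i = q_i(289 − 2Q) − 79q_i, with Q = q_i + Σ_{j≠i} q_j.
First-order condition: 210 − 4q_i − 2Σ_{j≠i} q_j = 0.
With identical mines, set every q_j = q: then 210 − 4q − 4q = 0, i.e. q = 210/8 = 26.25.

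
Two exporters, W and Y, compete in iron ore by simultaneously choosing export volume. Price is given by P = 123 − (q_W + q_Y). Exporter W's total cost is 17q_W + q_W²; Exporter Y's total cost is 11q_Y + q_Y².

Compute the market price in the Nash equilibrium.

Exporter W's profit: π = q_W(123 − (q_W + q_Y)) − 17q_W − q_W².
∂π/∂q_W = 106 − 4q_W − q_Y = 0, so q_W = 26.5 − 0.25q_Y.
By the same steps for Y: q_Y = 28 − 0.25q_W.
Solving the two reaction functions simultaneously: (1 − (−0.25)(−0.25))q_W = 26.5 − 0.25·28, so 0.9375q_W = 19.5 and q_W = 20.8.
Then q_Y = 28 − 0.25·20.8 = 22.8.
Equilibrium price: P = 123 − 43.6 = 79.4.

79.4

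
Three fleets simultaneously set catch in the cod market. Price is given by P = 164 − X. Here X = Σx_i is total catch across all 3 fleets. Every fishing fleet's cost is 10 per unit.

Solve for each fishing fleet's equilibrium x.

A representative fishing fleet's profit is π_i = x_i(164 − X) − 10x_i, with X = x_i + Σ_{j≠i} x_j.
First-order condition: 154 − 2x_i − Σ_{j≠i} x_j = 0.
With identical fishing fleets, set every x_j = x: then 154 − 2x − 2x = 0, i.e. x = 154/4 = 38.5.

38.5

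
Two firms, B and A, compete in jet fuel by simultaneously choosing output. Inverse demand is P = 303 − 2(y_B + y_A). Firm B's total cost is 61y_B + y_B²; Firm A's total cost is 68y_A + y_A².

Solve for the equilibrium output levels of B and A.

30.6875, 28.9375

Firm B's profit: π = y_B(303 − 2(y_B + y_A)) − 61y_B − y_B².
∂π/∂y_B = 242 − 6y_B − 2y_A = 0, so y_B = 121/3 − (1/3)y_A.
By the same steps for A: y_A = 235/6 − (1/3)y_B.
Substituting the second reaction function into the first: y_B = 121/3 − (1/3)(235/6 − (1/3)y_B), which gives (8/9)y_B = 491/18 ⇒ y_B = 30.6875.
Then y_A = 235/6 − (1/3)·30.6875 = 28.9375.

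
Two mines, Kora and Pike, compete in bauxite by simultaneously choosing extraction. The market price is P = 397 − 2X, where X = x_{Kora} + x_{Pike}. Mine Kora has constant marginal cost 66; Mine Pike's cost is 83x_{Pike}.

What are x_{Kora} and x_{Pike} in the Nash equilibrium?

Mine Kora's profit: π = x_{Kora}(397 − 2(x_{Kora} + x_{Pike})) − 66x_{Kora}.
∂π/∂x_{Kora} = 331 − 4x_{Kora} − 2x_{Pike} = 0, so x_{Kora} = 82.75 − 0.5x_{Pike}.
By the same steps for Pike: x_{Pike} = 78.5 − 0.5x_{Kora}.
Substituting the second reaction function into the first: x_{Kora} = 82.75 − 0.5(78.5 − 0.5x_{Kora}), which gives 0.75x_{Kora} = 43.5 ⇒ x_{Kora} = 58.
Then x_{Pike} = 78.5 − 0.5·58 = 49.5.

58, 49.5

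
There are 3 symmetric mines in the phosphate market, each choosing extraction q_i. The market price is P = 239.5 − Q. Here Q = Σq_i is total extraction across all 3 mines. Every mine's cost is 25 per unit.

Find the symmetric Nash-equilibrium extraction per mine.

53.625

A representative mine's profit is π_i = q_i(239.5 − Q) − 25q_i, with Q = q_i + Σ_{j≠i} q_j.
First-order condition: 214.5 − 2q_i − Σ_{j≠i} q_j = 0.
Imposing symmetry (q_j = q for all j) turns Σ_{j≠i} q_j into 2q, so 214.5 = 4q and q = 53.625.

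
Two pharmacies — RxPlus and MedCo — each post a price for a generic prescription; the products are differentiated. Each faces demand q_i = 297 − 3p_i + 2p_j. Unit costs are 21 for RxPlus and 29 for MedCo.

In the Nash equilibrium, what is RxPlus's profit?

RxPlus's profit: π = (p_{RxPlus} − 21)(297 − 3p_{RxPlus} + 2p_{MedCo}).
∂π/∂p_{RxPlus} = 360 − 6p_{RxPlus} + 2p_{MedCo} = 0 ⇒ p_{RxPlus} = 60 + (1/3)p_{MedCo}.
Similarly p_{MedCo} = 64 + (1/3)p_{RxPlus}.
Substituting the second reaction function into the first: p_{RxPlus} = 60 + (1/3)(64 + (1/3)p_{RxPlus}), which gives (8/9)p_{RxPlus} = 244/3 ⇒ p_{RxPlus} = 91.5.
Then p_{MedCo} = 64 + (1/3)·91.5 = 94.5.
q_{RxPlus} = 297 − 3·91.5 + 2·94.5 = 211.5.
Profit = (91.5 − 21)·211.5 = 14910.75.

14910.75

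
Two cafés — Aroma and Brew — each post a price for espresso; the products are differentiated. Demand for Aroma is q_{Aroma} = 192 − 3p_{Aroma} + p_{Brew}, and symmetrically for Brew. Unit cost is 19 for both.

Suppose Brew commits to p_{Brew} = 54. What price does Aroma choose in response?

Aroma's profit: π = (p_{Aroma} − 19)(192 − 3p_{Aroma} + p_{Brew}).
∂π/∂p_{Aroma} = 249 − 6p_{Aroma} + p_{Brew} = 0 ⇒ p_{Aroma} = 41.5 + (1/6)p_{Brew}.
At p_{Brew} = 54: p_{Aroma} = 41.5 + (1/6)·54 = 50.5.

50.5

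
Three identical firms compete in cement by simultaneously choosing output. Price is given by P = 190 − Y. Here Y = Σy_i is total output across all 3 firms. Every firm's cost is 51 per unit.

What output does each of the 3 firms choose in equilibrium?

A representative firm's profit is π_i = y_i(190 − Y) − 51y_i, with Y = y_i + Σ_{j≠i} y_j.
First-order condition: 139 − 2y_i − Σ_{j≠i} y_j = 0.
In a symmetric equilibrium every firm chooses the same y, so Σ_{j≠i} y_j = 2y. The condition becomes 139 − 4y = 0, giving y = 139/4 = 34.75.

34.75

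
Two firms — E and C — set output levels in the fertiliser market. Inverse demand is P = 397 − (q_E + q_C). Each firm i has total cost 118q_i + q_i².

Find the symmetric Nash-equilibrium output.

Firm E's profit: π = q_E(397 − (q_E + q_C)) − 118q_E − q_E².
∂π/∂q_E = 279 − 4q_E − q_C = 0, so q_E = 69.75 − 0.25q_C.
Setting q_E = q_C in the reaction function: q_E = 69.75 − 0.25q_E, so q_E = 69.75 / 1.25 = 55.8.

55.8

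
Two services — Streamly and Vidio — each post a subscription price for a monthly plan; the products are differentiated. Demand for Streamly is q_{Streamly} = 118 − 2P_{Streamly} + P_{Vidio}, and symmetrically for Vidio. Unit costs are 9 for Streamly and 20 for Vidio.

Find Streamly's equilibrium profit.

Streamly's profit: π = (P_{Streamly} − 9)(118 − 2P_{Streamly} + P_{Vidio}).
∂π/∂P_{Streamly} = 136 − 4P_{Streamly} + P_{Vidio} = 0 ⇒ P_{Streamly} = 34 + 0.25P_{Vidio}.
Similarly P_{Vidio} = 39.5 + 0.25P_{Streamly}.
Solving the two reaction functions simultaneously: (1 − (0.25)(0.25))P_{Streamly} = 34 + 0.25·39.5, so 0.9375P_{Streamly} = 43.875 and P_{Streamly} = 46.8.
Then P_{Vidio} = 39.5 + 0.25·46.8 = 51.2.
q_{Streamly} = 118 − 2·46.8 + 51.2 = 75.6.
Profit = (46.8 − 9)·75.6 = 2857.68.

2857.68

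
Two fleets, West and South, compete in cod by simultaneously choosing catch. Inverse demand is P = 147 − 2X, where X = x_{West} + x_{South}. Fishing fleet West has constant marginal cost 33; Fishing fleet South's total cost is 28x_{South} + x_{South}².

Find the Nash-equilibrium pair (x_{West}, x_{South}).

Fishing fleet West's profit: π = x_{West}(147 − 2(x_{West} + x_{South})) − 33x_{West}.
∂π/∂x_{West} = 114 − 4x_{West} − 2x_{South} = 0, so x_{West} = 28.5 − 0.5x_{South}.
For South: ∂π/∂x_{South} = 119 − 6x_{South} − 2x_{West} = 0 ⇒ x_{South} = 119/6 − (1/3)x_{West}.
Solving the two reaction functions simultaneously: (1 − (−0.5)(−1/3))x_{West} = 28.5 − 0.5·(119/6), so (5/6)x_{West} = 223/12 and x_{West} = 22.3.
Then x_{South} = 119/6 − (1/3)·22.3 = 12.4.

22.3, 12.4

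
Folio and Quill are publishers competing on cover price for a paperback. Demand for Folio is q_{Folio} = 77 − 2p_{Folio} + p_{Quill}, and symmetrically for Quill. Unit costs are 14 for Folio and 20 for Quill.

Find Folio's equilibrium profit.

Folio's profit: π = (p_{Folio} − 14)(77 − 2p_{Folio} + p_{Quill}).
∂π/∂p_{Folio} = 105 − 4p_{Folio} + p_{Quill} = 0 ⇒ p_{Folio} = 26.25 + 0.25p_{Quill}.
Similarly p_{Quill} = 29.25 + 0.25p_{Folio}.
Substituting the second reaction function into the first: p_{Folio} = 26.25 + 0.25(29.25 + 0.25p_{Folio}), which gives 0.9375p_{Folio} = 33.5625 ⇒ p_{Folio} = 35.8.
Then p_{Quill} = 29.25 + 0.25·35.8 = 38.2.
q_{Folio} = 77 − 2·35.8 + 38.2 = 43.6.
Profit = (35.8 − 14)·43.6 = 950.48.

950.48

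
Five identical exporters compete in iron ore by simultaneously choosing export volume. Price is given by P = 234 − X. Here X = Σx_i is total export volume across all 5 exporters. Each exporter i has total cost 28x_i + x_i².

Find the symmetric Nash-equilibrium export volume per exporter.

25.75

A representative exporter's profit is π_i = x_i(234 − X) − 28x_i − x_i², with X = x_i + Σ_{j≠i} x_j.
First-order condition: 206 − 4x_i − Σ_{j≠i} x_j = 0.
Imposing symmetry (x_j = x for all j) turns Σ_{j≠i} x_j into 4x, so 206 = 8x and x = 25.75.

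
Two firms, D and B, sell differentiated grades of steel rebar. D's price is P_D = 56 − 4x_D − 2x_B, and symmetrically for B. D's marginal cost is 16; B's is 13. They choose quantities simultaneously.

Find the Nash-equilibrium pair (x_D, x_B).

Firm D's profit: π = x_D(56 − 4x_D − 2x_B) − 16x_D.
∂π/∂x_D = 40 − 8x_D − 2x_B = 0 ⇒ x_D = 5 − 0.25x_B.
Similarly x_B = 5.375 − 0.25x_D.
Substituting the second reaction function into the first: x_D = 5 − 0.25(5.375 − 0.25x_D), which gives 0.9375x_D = 117/32 ⇒ x_D = 3.9.
Then x_B = 5.375 − 0.25·3.9 = 4.4.

3.9, 4.4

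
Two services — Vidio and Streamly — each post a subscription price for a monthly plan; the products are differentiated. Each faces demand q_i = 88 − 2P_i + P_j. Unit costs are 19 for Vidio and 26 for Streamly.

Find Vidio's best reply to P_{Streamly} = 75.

50.25

Vidio's profit: π = (P_{Vidio} − 19)(88 − 2P_{Vidio} + P_{Streamly}).
∂π/∂P_{Vidio} = 126 − 4P_{Vidio} + P_{Streamly} = 0 ⇒ P_{Vidio} = 31.5 + 0.25P_{Streamly}.
At P_{Streamly} = 75: P_{Vidio} = 31.5 + 0.25·75 = 50.25.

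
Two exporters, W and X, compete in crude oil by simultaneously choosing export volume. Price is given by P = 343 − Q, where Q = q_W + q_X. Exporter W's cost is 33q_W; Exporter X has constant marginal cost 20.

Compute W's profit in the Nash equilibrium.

9801

Exporter W's profit: π = q_W(343 − (q_W + q_X)) − 33q_W.
∂π/∂q_W = 310 − 2q_W − q_X = 0, so q_W = 155 − 0.5q_X.
By the same steps for X: q_X = 161.5 − 0.5q_W.
Solving the two reaction functions simultaneously: (1 − (−0.5)(−0.5))q_W = 155 − 0.5·161.5, so 0.75q_W = 74.25 and q_W = 99.
Then q_X = 161.5 − 0.5·99 = 112.
Price P = 343 − 211 = 132.
W's profit: (132 − 33)·99 = 9801.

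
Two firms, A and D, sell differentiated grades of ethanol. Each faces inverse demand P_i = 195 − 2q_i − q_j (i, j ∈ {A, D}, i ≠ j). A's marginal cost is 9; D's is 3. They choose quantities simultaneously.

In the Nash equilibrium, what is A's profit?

2708.48

Firm A's profit: π = q_A(195 − 2q_A − q_D) − 9q_A.
∂π/∂q_A = 186 − 4q_A − q_D = 0 ⇒ q_A = 46.5 − 0.25q_D.
Similarly q_D = 48 − 0.25q_A.
Solving the two reaction functions simultaneously: (1 − (−0.25)(−0.25))q_A = 46.5 − 0.25·48, so 0.9375q_A = 34.5 and q_A = 36.8.
Then q_D = 48 − 0.25·36.8 = 38.8.
P_A = 195 − 2·36.8 − 38.8 = 82.6.
Profit = (82.6 − 9)·36.8 = 2708.48.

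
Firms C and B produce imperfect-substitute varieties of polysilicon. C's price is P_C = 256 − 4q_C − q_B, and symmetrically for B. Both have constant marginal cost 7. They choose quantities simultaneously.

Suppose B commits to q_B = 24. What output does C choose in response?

28.125

Firm C's profit: π = q_C(256 − 4q_C − q_B) − 7q_C.
∂π/∂q_C = 249 − 8q_C − q_B = 0 ⇒ q_C = 31.125 − 0.125q_B.
At q_B = 24: q_C = 31.125 − 0.125·24 = 28.125.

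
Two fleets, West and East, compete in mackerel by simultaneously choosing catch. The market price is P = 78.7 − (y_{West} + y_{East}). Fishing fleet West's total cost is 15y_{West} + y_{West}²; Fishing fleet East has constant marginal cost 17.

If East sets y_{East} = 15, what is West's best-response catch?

12.175

Fishing fleet West's profit: π = y_{West}(78.7 − (y_{West} + y_{East})) − 15y_{West} − y_{West}².
∂π/∂y_{West} = 63.7 − 4y_{West} − y_{East} = 0, so y_{West} = 15.925 − 0.25y_{East}.
At y_{East} = 15: y_{West} = 15.925 − 0.25·15 = 12.175.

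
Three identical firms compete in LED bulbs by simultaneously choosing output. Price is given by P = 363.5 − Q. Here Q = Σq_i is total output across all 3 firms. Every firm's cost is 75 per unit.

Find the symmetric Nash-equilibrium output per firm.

72.125

A representative firm's profit is π_i = q_i(363.5 − Q) − 75q_i, with Q = q_i + Σ_{j≠i} q_j.
First-order condition: 288.5 − 2q_i − Σ_{j≠i} q_j = 0.
With identical firms, set every q_j = q: then 288.5 − 2q − 2q = 0, i.e. q = 288.5/4 = 72.125.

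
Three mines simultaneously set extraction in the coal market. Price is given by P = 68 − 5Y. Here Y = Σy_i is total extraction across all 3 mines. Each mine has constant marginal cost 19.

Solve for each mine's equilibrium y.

2.45

A representative mine's profit is π_i = y_i(68 − 5Y) − 19y_i, with Y = y_i + Σ_{j≠i} y_j.
First-order condition: 49 − 10y_i − 5Σ_{j≠i} y_j = 0.
Imposing symmetry (y_j = y for all j) turns Σ_{j≠i} y_j into 2y, so 49 = 20y and y = 2.45.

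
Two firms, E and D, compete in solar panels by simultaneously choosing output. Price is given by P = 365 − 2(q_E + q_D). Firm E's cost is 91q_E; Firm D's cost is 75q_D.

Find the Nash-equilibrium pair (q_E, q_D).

Firm E's profit: π = q_E(365 − 2(q_E + q_D)) − 91q_E.
∂π/∂q_E = 274 − 4q_E − 2q_D = 0, so q_E = 68.5 − 0.5q_D.
By the same steps for D: q_D = 72.5 − 0.5q_E.
Substituting the second reaction function into the first: q_E = 68.5 − 0.5(72.5 − 0.5q_E), which gives 0.75q_E = 32.25 ⇒ q_E = 43.
Then q_D = 72.5 − 0.5·43 = 51.

43, 51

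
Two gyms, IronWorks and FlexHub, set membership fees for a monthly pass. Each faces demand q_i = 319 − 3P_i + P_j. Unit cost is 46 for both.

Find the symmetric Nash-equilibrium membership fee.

91.4

IronWorks's profit: π = (P_{IronWorks} − 46)(319 − 3P_{IronWorks} + P_{FlexHub}).
∂π/∂P_{IronWorks} = 457 − 6P_{IronWorks} + P_{FlexHub} = 0 ⇒ P_{IronWorks} = 457/6 + (1/6)P_{FlexHub}.
By symmetry P_{FlexHub} = P_{IronWorks}; substituting into the reaction function, (5/6)P_{IronWorks} = 457/6 and P_{IronWorks} = 91.4.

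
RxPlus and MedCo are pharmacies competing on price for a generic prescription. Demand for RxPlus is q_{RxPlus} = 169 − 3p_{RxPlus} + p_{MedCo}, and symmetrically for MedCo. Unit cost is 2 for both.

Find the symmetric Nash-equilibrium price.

RxPlus's profit: π = (p_{RxPlus} − 2)(169 − 3p_{RxPlus} + p_{MedCo}).
∂π/∂p_{RxPlus} = 175 − 6p_{RxPlus} + p_{MedCo} = 0 ⇒ p_{RxPlus} = 175/6 + (1/6)p_{MedCo}.
Setting p_{RxPlus} = p_{MedCo} in the reaction function: p_{RxPlus} = 175/6 + (1/6)p_{RxPlus}, so p_{RxPlus} = (175/6) / (5/6) = 35.

35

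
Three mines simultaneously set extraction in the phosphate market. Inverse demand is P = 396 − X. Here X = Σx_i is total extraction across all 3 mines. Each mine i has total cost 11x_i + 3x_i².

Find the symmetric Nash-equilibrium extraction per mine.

A representative mine's profit is π_i = x_i(396 − X) − 11x_i − 3x_i², with X = x_i + Σ_{j≠i} x_j.
First-order condition: 385 − 8x_i − Σ_{j≠i} x_j = 0.
In a symmetric equilibrium every mine chooses the same x, so Σ_{j≠i} x_j = 2x. The condition becomes 385 − 10x = 0, giving x = 385/10 = 38.5.

38.5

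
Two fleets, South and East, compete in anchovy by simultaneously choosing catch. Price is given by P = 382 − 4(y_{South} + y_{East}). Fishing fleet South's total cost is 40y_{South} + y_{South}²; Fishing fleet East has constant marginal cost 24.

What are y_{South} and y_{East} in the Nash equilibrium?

20.375, 34.5625

Fishing fleet South's profit: π = y_{South}(382 − 4(y_{South} + y_{East})) − 40y_{South} − y_{South}².
∂π/∂y_{South} = 342 − 10y_{South} − 4y_{East} = 0, so y_{South} = 34.2 − 0.4y_{East}.
For East: ∂π/∂y_{East} = 358 − 8y_{East} − 4y_{South} = 0 ⇒ y_{East} = 44.75 − 0.5y_{South}.
Substituting the second reaction function into the first: y_{South} = 34.2 − 0.4(44.75 − 0.5y_{South}), which gives 0.8y_{South} = 16.3 ⇒ y_{South} = 20.375.
Then y_{East} = 44.75 − 0.5·20.375 = 34.5625.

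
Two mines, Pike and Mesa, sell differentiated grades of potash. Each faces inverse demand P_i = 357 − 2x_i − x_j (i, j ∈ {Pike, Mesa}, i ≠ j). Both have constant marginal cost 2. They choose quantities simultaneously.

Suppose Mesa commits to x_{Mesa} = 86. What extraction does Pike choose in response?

Mine Pike's profit: π = x_{Pike}(357 − 2x_{Pike} − x_{Mesa}) − 2x_{Pike}.
∂π/∂x_{Pike} = 355 − 4x_{Pike} − x_{Mesa} = 0 ⇒ x_{Pike} = 88.75 − 0.25x_{Mesa}.
At x_{Mesa} = 86: x_{Pike} = 88.75 − 0.25·86 = 67.25.

67.25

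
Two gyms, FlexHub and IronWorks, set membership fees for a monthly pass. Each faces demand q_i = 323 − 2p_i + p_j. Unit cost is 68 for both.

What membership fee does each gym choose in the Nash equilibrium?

FlexHub's profit: π = (p_{FlexHub} − 68)(323 − 2p_{FlexHub} + p_{IronWorks}).
∂π/∂p_{FlexHub} = 459 − 4p_{FlexHub} + p_{IronWorks} = 0 ⇒ p_{FlexHub} = 114.75 + 0.25p_{IronWorks}.
The game is symmetric, so in equilibrium p_{IronWorks} = p_{FlexHub}: the reaction function gives 0.75p_{FlexHub} = 114.75, hence p_{FlexHub} = 153.

153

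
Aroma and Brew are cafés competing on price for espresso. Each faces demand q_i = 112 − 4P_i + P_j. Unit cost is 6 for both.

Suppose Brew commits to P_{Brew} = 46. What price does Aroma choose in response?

22.75

Aroma's profit: π = (P_{Aroma} − 6)(112 − 4P_{Aroma} + P_{Brew}).
∂π/∂P_{Aroma} = 136 − 8P_{Aroma} + P_{Brew} = 0 ⇒ P_{Aroma} = 17 + 0.125P_{Brew}.
At P_{Brew} = 46: P_{Aroma} = 17 + 0.125·46 = 22.75.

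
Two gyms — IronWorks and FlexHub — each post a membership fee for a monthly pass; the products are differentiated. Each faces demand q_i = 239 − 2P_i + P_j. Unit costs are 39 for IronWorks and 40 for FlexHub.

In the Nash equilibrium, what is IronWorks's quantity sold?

133.6

IronWorks's profit: π = (P_{IronWorks} − 39)(239 − 2P_{IronWorks} + P_{FlexHub}).
∂π/∂P_{IronWorks} = 317 − 4P_{IronWorks} + P_{FlexHub} = 0 ⇒ P_{IronWorks} = 79.25 + 0.25P_{FlexHub}.
Similarly P_{FlexHub} = 79.75 + 0.25P_{IronWorks}.
Substituting the second reaction function into the first: P_{IronWorks} = 79.25 + 0.25(79.75 + 0.25P_{IronWorks}), which gives 0.9375P_{IronWorks} = 99.1875 ⇒ P_{IronWorks} = 105.8.
Then P_{FlexHub} = 79.75 + 0.25·105.8 = 106.2.
q_{IronWorks} = 239 − 2·105.8 + 106.2 = 133.6.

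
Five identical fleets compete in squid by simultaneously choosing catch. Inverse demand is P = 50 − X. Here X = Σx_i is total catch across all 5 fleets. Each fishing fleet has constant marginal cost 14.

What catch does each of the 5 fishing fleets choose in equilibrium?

A representative fishing fleet's profit is π_i = x_i(50 − X) − 14x_i, with X = x_i + Σ_{j≠i} x_j.
First-order condition: 36 − 2x_i − Σ_{j≠i} x_j = 0.
With identical fishing fleets, set every x_j = x: then 36 − 2x − 4x = 0, i.e. x = 36/6 = 6.

6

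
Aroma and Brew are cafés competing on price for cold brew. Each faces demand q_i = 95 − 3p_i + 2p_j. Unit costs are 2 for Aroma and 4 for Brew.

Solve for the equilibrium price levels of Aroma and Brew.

25.625, 26.375

Aroma's profit: π = (p_{Aroma} − 2)(95 − 3p_{Aroma} + 2p_{Brew}).
∂π/∂p_{Aroma} = 101 − 6p_{Aroma} + 2p_{Brew} = 0 ⇒ p_{Aroma} = 101/6 + (1/3)p_{Brew}.
Similarly p_{Brew} = 107/6 + (1/3)p_{Aroma}.
Plugging p_{Brew} into Aroma's best response: p_{Aroma} = 101/6 + (1/3)(107/6 + (1/3)p_{Aroma}) ⇒ (8/9)p_{Aroma} = 205/9, so p_{Aroma} = 25.625.
Then p_{Brew} = 107/6 + (1/3)·25.625 = 26.375.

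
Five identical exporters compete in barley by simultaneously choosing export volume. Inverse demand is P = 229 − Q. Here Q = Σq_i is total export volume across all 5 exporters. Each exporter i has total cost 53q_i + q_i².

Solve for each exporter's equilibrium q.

A representative exporter's profit is π_i = q_i(229 − Q) − 53q_i − q_i², with Q = q_i + Σ_{j≠i} q_j.
First-order condition: 176 − 4q_i − Σ_{j≠i} q_j = 0.
In a symmetric equilibrium every exporter chooses the same q, so Σ_{j≠i} q_j = 4q. The condition becomes 176 − 8q = 0, giving q = 176/8 = 22.

22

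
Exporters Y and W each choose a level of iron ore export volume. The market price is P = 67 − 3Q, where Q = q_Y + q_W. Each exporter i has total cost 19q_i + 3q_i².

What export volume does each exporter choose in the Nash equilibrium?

3.2

Exporter Y's profit: π = q_Y(67 − 3(q_Y + q_W)) − 19q_Y − 3q_Y².
∂π/∂q_Y = 48 − 12q_Y − 3q_W = 0, so q_Y = 4 − 0.25q_W.
Setting q_Y = q_W in the reaction function: q_Y = 4 − 0.25q_Y, so q_Y = 4 / 1.25 = 3.2.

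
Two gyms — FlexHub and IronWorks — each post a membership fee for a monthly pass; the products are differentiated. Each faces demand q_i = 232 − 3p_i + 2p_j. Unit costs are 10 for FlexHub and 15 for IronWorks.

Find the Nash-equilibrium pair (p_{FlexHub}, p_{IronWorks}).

FlexHub's profit: π = (p_{FlexHub} − 10)(232 − 3p_{FlexHub} + 2p_{IronWorks}).
∂π/∂p_{FlexHub} = 262 − 6p_{FlexHub} + 2p_{IronWorks} = 0 ⇒ p_{FlexHub} = 131/3 + (1/3)p_{IronWorks}.
Similarly p_{IronWorks} = 277/6 + (1/3)p_{FlexHub}.
Solving the two reaction functions simultaneously: (1 − (1/3)(1/3))p_{FlexHub} = 131/3 + (1/3)·(277/6), so (8/9)p_{FlexHub} = 1063/18 and p_{FlexHub} = 66.4375.
Then p_{IronWorks} = 277/6 + (1/3)·66.4375 = 68.3125.

66.4375, 68.3125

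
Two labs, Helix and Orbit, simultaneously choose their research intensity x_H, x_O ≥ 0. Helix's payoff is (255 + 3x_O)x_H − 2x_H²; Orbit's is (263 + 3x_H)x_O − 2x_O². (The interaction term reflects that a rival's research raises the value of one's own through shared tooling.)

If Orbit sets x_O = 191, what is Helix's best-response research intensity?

207

Expanding Helix's payoff: 255x_H + 3x_Ox_H − 2x_H².
∂π/∂x_H = 255 + 3x_O − 4x_H = 0, so x_H = 63.75 + 0.75x_O.
At x_O = 191: x_H = 63.75 + 0.75·191 = 207.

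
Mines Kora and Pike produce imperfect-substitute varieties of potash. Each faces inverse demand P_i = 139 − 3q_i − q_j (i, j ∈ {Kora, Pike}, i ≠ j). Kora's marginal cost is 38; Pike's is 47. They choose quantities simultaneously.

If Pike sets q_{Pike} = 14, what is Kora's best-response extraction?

14.5

Mine Kora's profit: π = q_{Kora}(139 − 3q_{Kora} − q_{Pike}) − 38q_{Kora}.
∂π/∂q_{Kora} = 101 − 6q_{Kora} − q_{Pike} = 0 ⇒ q_{Kora} = 101/6 − (1/6)q_{Pike}.
At q_{Pike} = 14: q_{Kora} = 101/6 − (1/6)·14 = 14.5.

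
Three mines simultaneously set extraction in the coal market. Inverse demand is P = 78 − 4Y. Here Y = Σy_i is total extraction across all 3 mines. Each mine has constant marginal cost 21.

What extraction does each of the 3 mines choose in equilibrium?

A representative mine's profit is π_i = y_i(78 − 4Y) − 21y_i, with Y = y_i + Σ_{j≠i} y_j.
First-order condition: 57 − 8y_i − 4Σ_{j≠i} y_j = 0.
In a symmetric equilibrium every mine chooses the same y, so Σ_{j≠i} y_j = 2y. The condition becomes 57 − 16y = 0, giving y = 57/16 = 3.5625.

3.5625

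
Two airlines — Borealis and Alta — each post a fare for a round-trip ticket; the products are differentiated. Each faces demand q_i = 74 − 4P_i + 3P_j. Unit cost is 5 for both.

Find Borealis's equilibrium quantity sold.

Borealis's profit: π = (P_{Borealis} − 5)(74 − 4P_{Borealis} + 3P_{Alta}).
∂π/∂P_{Borealis} = 94 − 8P_{Borealis} + 3P_{Alta} = 0 ⇒ P_{Borealis} = 11.75 + 0.375P_{Alta}.
By symmetry P_{Alta} = P_{Borealis}; substituting into the reaction function, 0.625P_{Borealis} = 11.75 and P_{Borealis} = 18.8.
q_{Borealis} = 74 − 4·18.8 + 3·18.8 = 55.2.

55.2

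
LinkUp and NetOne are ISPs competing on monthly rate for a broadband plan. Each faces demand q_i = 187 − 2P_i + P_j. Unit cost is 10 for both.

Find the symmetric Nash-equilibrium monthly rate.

LinkUp's profit: π = (P_{LinkUp} − 10)(187 − 2P_{LinkUp} + P_{NetOne}).
∂π/∂P_{LinkUp} = 207 − 4P_{LinkUp} + P_{NetOne} = 0 ⇒ P_{LinkUp} = 51.75 + 0.25P_{NetOne}.
The game is symmetric, so in equilibrium P_{NetOne} = P_{LinkUp}: the reaction function gives 0.75P_{LinkUp} = 51.75, hence P_{LinkUp} = 69.

69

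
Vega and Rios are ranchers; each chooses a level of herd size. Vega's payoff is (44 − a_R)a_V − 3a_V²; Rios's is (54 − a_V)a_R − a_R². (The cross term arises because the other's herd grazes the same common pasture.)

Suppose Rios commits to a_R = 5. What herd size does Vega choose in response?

6.5

Expanding Vega's payoff: 44a_V − a_Ra_V − 3a_V².
∂π/∂a_V = 44 − a_R − 6a_V = 0, so a_V = 22/3 − (1/6)a_R.
At a_R = 5: a_V = 22/3 − (1/6)·5 = 6.5.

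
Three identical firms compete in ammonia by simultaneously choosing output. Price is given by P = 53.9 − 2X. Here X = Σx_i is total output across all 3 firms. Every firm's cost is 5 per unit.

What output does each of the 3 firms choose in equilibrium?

6.1125

A representative firm's profit is π_i = x_i(53.9 − 2X) − 5x_i, with X = x_i + Σ_{j≠i} x_j.
First-order condition: 48.9 − 4x_i − 2Σ_{j≠i} x_j = 0.
In a symmetric equilibrium every firm chooses the same x, so Σ_{j≠i} x_j = 2x. The condition becomes 48.9 − 8x = 0, giving x = 48.9/8 = 6.1125.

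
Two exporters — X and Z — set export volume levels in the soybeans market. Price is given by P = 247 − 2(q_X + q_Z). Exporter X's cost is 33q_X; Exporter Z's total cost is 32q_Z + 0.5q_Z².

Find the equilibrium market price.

Exporter X's profit: π = q_X(247 − 2(q_X + q_Z)) − 33q_X.
∂π/∂q_X = 214 − 4q_X − 2q_Z = 0, so q_X = 53.5 − 0.5q_Z.
For Z: ∂π/∂q_Z = 215 − 5q_Z − 2q_X = 0 ⇒ q_Z = 43 − 0.4q_X.
Plugging q_Z into X's best response: q_X = 53.5 − 0.5(43 − 0.4q_X) ⇒ 0.8q_X = 32, so q_X = 40.
Then q_Z = 43 − 0.4·40 = 27.
Equilibrium price: P = 247 − 2·67 = 113.

113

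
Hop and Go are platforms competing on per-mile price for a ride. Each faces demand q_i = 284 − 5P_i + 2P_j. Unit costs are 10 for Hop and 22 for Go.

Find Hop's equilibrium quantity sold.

165

Hop's profit: π = (P_{Hop} − 10)(284 − 5P_{Hop} + 2P_{Go}).
∂π/∂P_{Hop} = 334 − 10P_{Hop} + 2P_{Go} = 0 ⇒ P_{Hop} = 33.4 + 0.2P_{Go}.
Similarly P_{Go} = 39.4 + 0.2P_{Hop}.
Plugging P_{Go} into Hop's best response: P_{Hop} = 33.4 + 0.2(39.4 + 0.2P_{Hop}) ⇒ 0.96P_{Hop} = 41.28, so P_{Hop} = 43.
Then P_{Go} = 39.4 + 0.2·43 = 48.
q_{Hop} = 284 − 5·43 + 2·48 = 165.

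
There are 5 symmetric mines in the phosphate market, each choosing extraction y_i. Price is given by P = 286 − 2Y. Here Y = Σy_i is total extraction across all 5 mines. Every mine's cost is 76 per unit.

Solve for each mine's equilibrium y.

A representative mine's profit is π_i = y_i(286 − 2Y) − 76y_i, with Y = y_i + Σ_{j≠i} y_j.
First-order condition: 210 − 4y_i − 2Σ_{j≠i} y_j = 0.
With identical mines, set every y_j = y: then 210 − 4y − 8y = 0, i.e. y = 210/12 = 17.5.

17.5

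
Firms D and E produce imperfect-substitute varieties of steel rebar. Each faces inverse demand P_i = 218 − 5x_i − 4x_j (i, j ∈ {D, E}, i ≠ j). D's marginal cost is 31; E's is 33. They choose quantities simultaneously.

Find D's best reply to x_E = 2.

Firm D's profit: π = x_D(218 − 5x_D − 4x_E) − 31x_D.
∂π/∂x_D = 187 − 10x_D − 4x_E = 0 ⇒ x_D = 18.7 − 0.4x_E.
At x_E = 2: x_D = 18.7 − 0.4·2 = 17.9.

17.9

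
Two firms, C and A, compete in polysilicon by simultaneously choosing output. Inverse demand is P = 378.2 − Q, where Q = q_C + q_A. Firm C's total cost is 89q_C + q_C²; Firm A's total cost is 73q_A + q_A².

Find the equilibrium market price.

259.32

Firm C's profit: π = q_C(378.2 − (q_C + q_A)) − 89q_C − q_C².
∂π/∂q_C = 289.2 − 4q_C − q_A = 0, so q_C = 72.3 − 0.25q_A.
By the same steps for A: q_A = 76.3 − 0.25q_C.
Plugging q_A into C's best response: q_C = 72.3 − 0.25(76.3 − 0.25q_C) ⇒ 0.9375q_C = 53.225, so q_C = 4258/75.
Then q_A = 76.3 − 0.25·(4258/75) = 4658/75.
Equilibrium price: P = 378.2 − 118.88 = 259.32.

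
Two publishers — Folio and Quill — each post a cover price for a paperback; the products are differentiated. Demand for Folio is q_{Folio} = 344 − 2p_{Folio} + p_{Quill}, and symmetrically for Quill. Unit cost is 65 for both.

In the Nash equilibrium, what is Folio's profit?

Folio's profit: π = (p_{Folio} − 65)(344 − 2p_{Folio} + p_{Quill}).
∂π/∂p_{Folio} = 474 − 4p_{Folio} + p_{Quill} = 0 ⇒ p_{Folio} = 118.5 + 0.25p_{Quill}.
The game is symmetric, so in equilibrium p_{Quill} = p_{Folio}: the reaction function gives 0.75p_{Folio} = 118.5, hence p_{Folio} = 158.
q_{Folio} = 344 − 2·158 + 158 = 186.
Profit = (158 − 65)·186 = 17298.

17298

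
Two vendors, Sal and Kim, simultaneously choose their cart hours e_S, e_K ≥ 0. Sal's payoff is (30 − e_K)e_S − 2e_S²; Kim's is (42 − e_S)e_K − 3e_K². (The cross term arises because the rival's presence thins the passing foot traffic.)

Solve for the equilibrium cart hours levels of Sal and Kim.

6, 6

Expanding Sal's payoff: 30e_S − e_Ke_S − 2e_S².
∂π/∂e_S = 30 − e_K − 4e_S = 0, so e_S = 7.5 − 0.25e_K.
Likewise for Kim: e_K = 7 − (1/6)e_S.
Solving the two reaction functions simultaneously: (1 − (−0.25)(−1/6))e_S = 7.5 − 0.25·7, so (23/24)e_S = 5.75 and e_S = 6.
Then e_K = 7 − (1/6)·6 = 6.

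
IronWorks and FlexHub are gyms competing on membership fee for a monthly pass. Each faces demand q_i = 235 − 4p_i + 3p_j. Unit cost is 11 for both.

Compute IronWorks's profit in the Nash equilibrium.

8028.16

IronWorks's profit: π = (p_{IronWorks} − 11)(235 − 4p_{IronWorks} + 3p_{FlexHub}).
∂π/∂p_{IronWorks} = 279 − 8p_{IronWorks} + 3p_{FlexHub} = 0 ⇒ p_{IronWorks} = 34.875 + 0.375p_{FlexHub}.
The game is symmetric, so in equilibrium p_{FlexHub} = p_{IronWorks}: the reaction function gives 0.625p_{IronWorks} = 34.875, hence p_{IronWorks} = 55.8.
q_{IronWorks} = 235 − 4·55.8 + 3·55.8 = 179.2.
Profit = (55.8 − 11)·179.2 = 8028.16.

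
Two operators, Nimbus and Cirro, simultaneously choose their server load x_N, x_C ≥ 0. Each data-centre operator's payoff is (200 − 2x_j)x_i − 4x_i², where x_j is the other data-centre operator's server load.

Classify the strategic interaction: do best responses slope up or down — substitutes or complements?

strategic substitutes

Nimbus's payoff is (200 − 2x_C)x_N − 4x_N².
∂π/∂x_N = 200 − 2x_C − 8x_N = 0, so x_N = 25 − 0.25x_C.
The best-response slope dx_N/dx_C = −0.25 < 0: the reaction function is downward-sloping, so the choices are strategic substitutes.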